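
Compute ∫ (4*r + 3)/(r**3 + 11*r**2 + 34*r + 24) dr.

Factor the denominator: (r + 1)*(r + 4)*(r + 6).
Partial-fraction decomposition: -21/(10*(r + 6)) + 13/(6*(r + 4)) - 1/(15*(r + 1)).
Integrate each term: A/(r−a) contributes A·log|r−a|.

-log(r + 1)/15 + 13*log(r + 4)/6 - 21*log(r + 6)/10 + C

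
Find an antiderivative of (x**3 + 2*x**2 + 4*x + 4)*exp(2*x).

Use integration by parts with u = x**3 + 2*x**2 + 4*x + 4, dv = exp(2*x) dx, so v = exp(2*x)/2.
Apply parts 3 times (tabular method): alternate signs, differentiate u down to 0, integrate dv up.

(4*x**3 + 2*x**2 + 14*x + 9)*exp(2*x)/8 + C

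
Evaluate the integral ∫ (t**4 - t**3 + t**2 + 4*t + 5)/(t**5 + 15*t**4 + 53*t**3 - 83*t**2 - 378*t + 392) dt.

25*log(t - 2)/486 - log(t - 1)/32 + 65*log(t + 4)/54 - 1741*log(t + 7)/7776 + 1385/(108*t + 756) + C

Factor the denominator: (t - 2)*(t - 1)*(t + 4)*(t + 7)**2.
Partial-fraction decomposition: -1741/(7776*(t + 7)) - 1385/(108*(t + 7)**2) + 65/(54*(t + 4)) - 1/(32*(t - 1)) + 25/(486*(t - 2)).
Integrate each term; A/(t−a) gives A·log|t−a|; A/(t−a)² gives −A/(t−a).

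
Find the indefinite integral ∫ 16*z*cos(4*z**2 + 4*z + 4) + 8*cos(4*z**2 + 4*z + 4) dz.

2*sin(4*z**2 + 4*z + 4) + C

Let u = 4*z**2 + 4*z + 4, so du = (8*z + 4) dz.
Rewriting, the integral becomes 2·∫ cos(u) du = 2·sin(u).
Substituting back, u = 4*z**2 + 4*z + 4.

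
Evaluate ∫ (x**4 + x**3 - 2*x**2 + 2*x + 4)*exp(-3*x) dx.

(-27*x**4 - 63*x**3 - 9*x**2 - 60*x - 128)*exp(-3*x)/81 + C

Use integration by parts with u = x**4 + x**3 - 2*x**2 + 2*x + 4, dv = exp(-3*x) dx, so v = -exp(-3*x)/3.
Apply parts 4 times (tabular method): alternate signs, differentiate u down to 0, integrate dv up.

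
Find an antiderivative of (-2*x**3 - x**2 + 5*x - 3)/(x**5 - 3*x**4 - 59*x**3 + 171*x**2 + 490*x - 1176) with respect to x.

Factor the denominator: (x - 7)*(x - 4)*(x - 2)*(x + 3)*(x + 7).
Partial-fraction decomposition: 599/(5544*(x + 7)) - 27/(1400*(x + 3)) - 13/(450*(x - 2)) + 127/(462*(x - 4)) - 703/(2100*(x - 7)).
Integrate each term: A/(x−a) contributes A·log|x−a|.

-703*log(x - 7)/2100 + 127*log(x - 4)/462 - 13*log(x - 2)/450 - 27*log(x + 3)/1400 + 599*log(x + 7)/5544 + C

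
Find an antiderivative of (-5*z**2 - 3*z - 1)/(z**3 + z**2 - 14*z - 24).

Factor the denominator: (z - 4)*(z + 2)*(z + 3).
Partial-fraction decomposition: -37/(7*(z + 3)) + 5/(2*(z + 2)) - 31/(14*(z - 4)).
Integrate each term: A/(z−a) contributes A·log|z−a|.

-31*log(z - 4)/14 + 5*log(z + 2)/2 - 37*log(z + 3)/7 + C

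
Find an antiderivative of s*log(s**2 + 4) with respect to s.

Let u = s**2 + 4, so du = (2*s) ds.
The integral becomes (1/2)·∫ log(u) du; integrate by parts with u′=log(u), dv′=du.

s**2*log(s**2 + 4)/2 - s**2/2 + 2*log(s**2 + 4) + C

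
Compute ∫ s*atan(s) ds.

Use integration by parts with u = arctan(s), dv = s ds.
Then du = 1/(s**2 + 1) ds.

s**2*atan(s)/2 - s/2 + atan(s)/2 + C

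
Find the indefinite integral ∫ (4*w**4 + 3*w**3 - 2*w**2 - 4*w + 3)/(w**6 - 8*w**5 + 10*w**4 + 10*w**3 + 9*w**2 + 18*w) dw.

Factor the denominator: w*(w - 6)*(w - 3)*(w + 1)*(w**2 + 1).
Partial-fraction decomposition: -(89*w + 127)/(370*(w**2 + 1)) - 3/(28*(w + 1)) - 21/(20*(w - 3)) + 1913/(1554*(w - 6)) + 1/(6*w).
Integrate each term; A/(w−a) gives A·log|w−a|; the (Bw+D)/(w²+p²) term gives a log and an atan.

log(w)/6 + 1913*log(w - 6)/1554 - 21*log(w - 3)/20 - 3*log(w + 1)/28 - 89*log(w**2 + 1)/740 - 127*atan(w)/370 + C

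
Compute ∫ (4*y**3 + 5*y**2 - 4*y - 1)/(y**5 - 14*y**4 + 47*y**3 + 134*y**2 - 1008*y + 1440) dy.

Factor the denominator: (y - 6)*(y - 5)*(y - 4)*(y - 3)*(y + 4).
Partial-fraction decomposition: -23/(720*(y + 4)) - 10/(3*(y - 3)) + 319/(16*(y - 4)) - 302/(9*(y - 5)) + 1019/(60*(y - 6)).
Integrate each term: A/(y−a) contributes A·log|y−a|.

1019*log(y - 6)/60 - 302*log(y - 5)/9 + 319*log(y - 4)/16 - 10*log(y - 3)/3 - 23*log(y + 4)/720 + C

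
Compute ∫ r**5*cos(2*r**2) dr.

r**4*sin(2*r**2)/4 + r**2*cos(2*r**2)/4 - sin(2*r**2)/8 + C

Let u = r², du = 2r dr; rewrite as (1/2)∫ u^2·cos(2u) du.
Now integrate by parts 2 times.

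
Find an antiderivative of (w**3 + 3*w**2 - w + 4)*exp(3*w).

Use integration by parts with u = w**3 + 3*w**2 - w + 4, dv = exp(3*w) dw, so v = exp(3*w)/3.
Apply parts 3 times (tabular method): alternate signs, differentiate u down to 0, integrate dv up.

(9*w**3 + 18*w**2 - 21*w + 43)*exp(3*w)/27 + C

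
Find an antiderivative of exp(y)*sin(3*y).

exp(y)*sin(3*y)/10 - 3*exp(y)*cos(3*y)/10 + C

Let I denote the integral. Integrate by parts with u = sin(3*y), dv = exp(y) dy, so v = exp(y): I = exp(y)*sin(3*y) − 3·∫ exp(y)*cos(3*y) dy.
Apply parts again with u = cos(3*y), dv = exp(y) dy: ∫ exp(y)*cos(3*y) dy = exp(y)*cos(3*y) + 3·I. Substituting back brings back I: I = exp(y)*sin(3*y) - 3*exp(y)*cos(3*y) − 9·I.
Solving for I: (1 + 9)·I equals the remaining terms, so I = (1/10)·(exp(y)*sin(3*y) - 3*exp(y)*cos(3*y)).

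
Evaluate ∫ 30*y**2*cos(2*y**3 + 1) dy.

5*sin(2*y**3 + 1) + C

Let u = 2*y**3 + 1, so du = (6*y**2) dy.
Rewriting, the integral becomes 5·∫ cos(u) du = 5·sin(u).
Substituting back, u = 2*y**3 + 1.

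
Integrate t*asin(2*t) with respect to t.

Use integration by parts with u = arcsin(2*t), dv = t dt.
Then du = 2/sqrt(-4*t**2 + 1) dt.

t**2*asin(2*t)/2 + t*sqrt(-4*t**2 + 1)/8 - asin(2*t)/16 + C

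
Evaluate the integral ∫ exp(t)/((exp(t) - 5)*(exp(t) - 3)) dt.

Let u = e^t, du = e^t dt.
The integral becomes ∫ du/((u-3)(u-5)); decompose into partial fractions.

log(exp(t) - 5)/2 - log(exp(t) - 3)/2 + C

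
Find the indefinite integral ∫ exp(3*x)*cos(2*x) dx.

Let I denote the integral. Integrate by parts with u = cos(2*x), dv = exp(3*x) dx, so v = exp(3*x)/3: I = exp(3*x)*cos(2*x)/3 + (2/3)·∫ exp(3*x)*sin(2*x) dx.
Apply parts again with u = sin(2*x), dv = exp(3*x) dx: ∫ exp(3*x)*sin(2*x) dx = exp(3*x)*sin(2*x)/3 − (2/3)·I. Substituting back brings back I: I = 2*exp(3*x)*sin(2*x)/9 + exp(3*x)*cos(2*x)/3 − (4/9)·I.
Solving for I: (1 + 4/9)·I equals the remaining terms, so I = (9/13)·(2*exp(3*x)*sin(2*x)/9 + exp(3*x)*cos(2*x)/3).

2*exp(3*x)*sin(2*x)/13 + 3*exp(3*x)*cos(2*x)/13 + C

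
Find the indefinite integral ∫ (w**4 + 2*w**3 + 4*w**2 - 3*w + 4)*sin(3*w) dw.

-w**4*cos(3*w)/3 + 4*w**3*sin(3*w)/9 - 2*w**3*cos(3*w)/3 + 2*w**2*sin(3*w)/3 - 8*w**2*cos(3*w)/9 + 16*w*sin(3*w)/27 + 13*w*cos(3*w)/9 - 13*sin(3*w)/27 - 92*cos(3*w)/81 + C

Use integration by parts with u = w**4 + 2*w**3 + 4*w**2 - 3*w + 4, dv = sin(3*w) dw, so v = -cos(3*w)/3.
Apply parts 4 times (tabular method): alternate signs, differentiate u down to 0, integrate dv up.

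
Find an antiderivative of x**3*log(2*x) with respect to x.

Use integration by parts with u = log(2*x), dv = x**3 dx.
Then du = 1/x dx and v = x**4/4.

x**4*(log(x) + log(2))/4 - x**4/16 + C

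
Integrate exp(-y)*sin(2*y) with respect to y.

-exp(-y)*sin(2*y)/5 - 2*exp(-y)*cos(2*y)/5 + C

Let I denote the integral. Integrate by parts with u = sin(2*y), dv = exp(-y) dy, so v = -exp(-y): I = -exp(-y)*sin(2*y) + 2·∫ exp(-y)*cos(2*y) dy.
Apply parts again with u = cos(2*y), dv = exp(-y) dy: ∫ exp(-y)*cos(2*y) dy = -exp(-y)*cos(2*y) − 2·I. Substituting back brings back I: I = -exp(-y)*sin(2*y) - 2*exp(-y)*cos(2*y) − 4·I.
Solving for I: (1 + 4)·I equals the remaining terms, so I = (1/5)·(-exp(-y)*sin(2*y) - 2*exp(-y)*cos(2*y)).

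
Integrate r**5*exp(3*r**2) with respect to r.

(9*r**4 - 6*r**2 + 2)*exp(3*r**2)/54 + C

Let u = r², du = 2r dr; rewrite as (1/2)∫ u^2·exp(3u) du.
Now integrate by parts 2 times.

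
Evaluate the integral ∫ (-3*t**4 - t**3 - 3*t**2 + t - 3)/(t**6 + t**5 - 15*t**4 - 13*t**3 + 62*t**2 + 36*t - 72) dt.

Factor the denominator: (t - 3)*(t - 2)*(t - 1)*(t + 2)**2*(t + 3).
Partial-fraction decomposition: 83/(40*(t + 3)) - 729/(400*(t + 2)) + 19/(20*(t + 2)**2) - 1/(8*(t - 1)) + 69/(80*(t - 2)) - 99/(100*(t - 3)).
Integrate each term; A/(t−a) gives A·log|t−a|; A/(t−a)² gives −A/(t−a).

-99*log(t - 3)/100 + 69*log(t - 2)/80 - log(t - 1)/8 - 729*log(t + 2)/400 + 83*log(t + 3)/40 - 19/(20*t + 40) + C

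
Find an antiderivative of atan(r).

Use integration by parts with u = arctan(r), dv = dr.
Then du = 1/(r**2 + 1) dr.

r*atan(r) - log(r**2 + 1)/2 + C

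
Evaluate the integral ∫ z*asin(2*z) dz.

z**2*asin(2*z)/2 + z*sqrt(-4*z**2 + 1)/8 - asin(2*z)/16 + C

Use integration by parts with u = arcsin(2*z), dv = z dz.
Then du = 2/sqrt(-4*z**2 + 1) dz.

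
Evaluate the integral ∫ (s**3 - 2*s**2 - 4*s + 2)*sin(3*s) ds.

-s**3*cos(3*s)/3 + s**2*sin(3*s)/3 + 2*s**2*cos(3*s)/3 - 4*s*sin(3*s)/9 + 14*s*cos(3*s)/9 - 14*sin(3*s)/27 - 22*cos(3*s)/27 + C

Use integration by parts with u = s**3 - 2*s**2 - 4*s + 2, dv = sin(3*s) ds, so v = -cos(3*s)/3.
Apply parts 3 times (tabular method): alternate signs, differentiate u down to 0, integrate dv up.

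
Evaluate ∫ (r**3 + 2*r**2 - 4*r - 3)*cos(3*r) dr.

Use integration by parts with u = r**3 + 2*r**2 - 4*r - 3, dv = cos(3*r) dr, so v = sin(3*r)/3.
Apply parts 3 times (tabular method): alternate signs, differentiate u down to 0, integrate dv up.

r**3*sin(3*r)/3 + 2*r**2*sin(3*r)/3 + r**2*cos(3*r)/3 - 14*r*sin(3*r)/9 + 4*r*cos(3*r)/9 - 31*sin(3*r)/27 - 14*cos(3*r)/27 + C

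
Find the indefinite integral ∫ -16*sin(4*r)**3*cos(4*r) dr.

-sin(4*r)**4 + C

Let u = sin(4*r), so du = (4*cos(4*r)) dr.
Rewriting, the integral becomes -4·∫ u^3 du = -4·u^4/4.
Substituting back, u = sin(4*r).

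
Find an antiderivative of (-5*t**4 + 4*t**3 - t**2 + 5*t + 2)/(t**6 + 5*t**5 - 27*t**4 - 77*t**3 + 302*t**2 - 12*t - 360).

Factor the denominator: (t - 3)*(t - 2)**2*(t + 1)*(t + 5)*(t + 6).
Partial-fraction decomposition: 463/(180*(t + 6)) - 3673/(1568*(t + 5)) + 13/(720*(t + 1)) + 1333/(1764*(t - 2)) + 5/(21*(t - 2)**2) - 289/(288*(t - 3)).
Integrate each term; A/(t−a) gives A·log|t−a|; A/(t−a)² gives −A/(t−a).

-289*log(t - 3)/288 + 1333*log(t - 2)/1764 + 13*log(t + 1)/720 - 3673*log(t + 5)/1568 + 463*log(t + 6)/180 - 5/(21*t - 42) + C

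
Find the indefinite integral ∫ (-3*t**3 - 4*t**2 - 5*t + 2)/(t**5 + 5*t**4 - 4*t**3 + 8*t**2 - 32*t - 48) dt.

-log(t - 2)/4 - 2*log(t + 1)/25 + 67*log(t + 6)/200 - log(t**2 + 4)/400 - 57*atan(t/2)/200 + C

Factor the denominator: (t - 2)*(t + 1)*(t + 6)*(t**2 + 4).
Partial-fraction decomposition: -(t + 114)/(200*(t**2 + 4)) + 67/(200*(t + 6)) - 2/(25*(t + 1)) - 1/(4*(t - 2)).
Integrate each term; A/(t−a) gives A·log|t−a|; the (Bt+D)/(t²+p²) term gives a log and an atan.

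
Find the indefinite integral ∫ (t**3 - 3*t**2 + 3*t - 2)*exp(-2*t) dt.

Use integration by parts with u = t**3 - 3*t**2 + 3*t - 2, dv = exp(-2*t) dt, so v = -exp(-2*t)/2.
Apply parts 3 times (tabular method): alternate signs, differentiate u down to 0, integrate dv up.

(-4*t**3 + 6*t**2 - 6*t + 5)*exp(-2*t)/8 + C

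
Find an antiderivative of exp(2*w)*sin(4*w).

exp(2*w)*sin(4*w)/10 - exp(2*w)*cos(4*w)/5 + C

Let I denote the integral. Integrate by parts with u = sin(4*w), dv = exp(2*w) dw, so v = exp(2*w)/2: I = exp(2*w)*sin(4*w)/2 − 2·∫ exp(2*w)*cos(4*w) dw.
Apply parts again with u = cos(4*w), dv = exp(2*w) dw: ∫ exp(2*w)*cos(4*w) dw = exp(2*w)*cos(4*w)/2 + 2·I. Substituting back brings back I: I = exp(2*w)*sin(4*w)/2 - exp(2*w)*cos(4*w) − 4·I.
Solving for I: (1 + 4)·I equals the remaining terms, so I = (1/5)·(exp(2*w)*sin(4*w)/2 - exp(2*w)*cos(4*w)).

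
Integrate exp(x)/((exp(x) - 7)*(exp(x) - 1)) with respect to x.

log(exp(x) - 7)/6 - log(exp(x) - 1)/6 + C

Let u = e^x, du = e^x dx.
The integral becomes ∫ du/((u-1)(u-7)); decompose into partial fractions.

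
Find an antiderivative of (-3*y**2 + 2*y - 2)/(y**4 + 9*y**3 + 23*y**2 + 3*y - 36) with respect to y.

-3*log(y - 1)/80 - 185*log(y + 3)/16 + 58*log(y + 4)/5 - 35/(4*y + 12) + C

Factor the denominator: (y - 1)*(y + 3)**2*(y + 4).
Partial-fraction decomposition: 58/(5*(y + 4)) - 185/(16*(y + 3)) + 35/(4*(y + 3)**2) - 3/(80*(y - 1)).
Integrate each term; A/(y−a) gives A·log|y−a|; A/(y−a)² gives −A/(y−a).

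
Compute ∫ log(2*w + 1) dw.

Use integration by parts with u = log(2*w + 1), dv = dw.
Then du = 2/(2*w + 1) dw and v = w.

w*log(2*w + 1) - w + log(2*w + 1)/2 + C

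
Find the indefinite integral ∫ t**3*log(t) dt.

Use integration by parts with u = log(t), dv = t**3 dt.
Then du = 1/t dt and v = t**4/4.

t**4*log(t)/4 - t**4/16 + C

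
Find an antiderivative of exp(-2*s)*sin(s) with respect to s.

-2*exp(-2*s)*sin(s)/5 - exp(-2*s)*cos(s)/5 + C

Let I denote the integral. Integrate by parts with u = sin(s), dv = exp(-2*s) ds, so v = -exp(-2*s)/2: I = -exp(-2*s)*sin(s)/2 + (1/2)·∫ exp(-2*s)*cos(s) ds.
Apply parts again with u = cos(s), dv = exp(-2*s) ds: ∫ exp(-2*s)*cos(s) ds = -exp(-2*s)*cos(s)/2 − (1/2)·I. Substituting back brings back I: I = -exp(-2*s)*sin(s)/2 - exp(-2*s)*cos(s)/4 − (1/4)·I.
Solving for I: (1 + 1/4)·I equals the remaining terms, so I = (4/5)·(-exp(-2*s)*sin(s)/2 - exp(-2*s)*cos(s)/4).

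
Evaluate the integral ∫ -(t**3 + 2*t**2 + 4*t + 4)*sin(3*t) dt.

Use integration by parts with u = t**3 + 2*t**2 + 4*t + 4, dv = -sin(3*t) dt, so v = cos(3*t)/3.
Apply parts 3 times (tabular method): alternate signs, differentiate u down to 0, integrate dv up.

t**3*cos(3*t)/3 - t**2*sin(3*t)/3 + 2*t**2*cos(3*t)/3 - 4*t*sin(3*t)/9 + 10*t*cos(3*t)/9 - 10*sin(3*t)/27 + 32*cos(3*t)/27 + C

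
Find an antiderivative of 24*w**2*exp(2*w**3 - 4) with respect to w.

Let u = 2*w**3 - 4, so du = (6*w**2) dw.
Rewriting, the integral becomes 4·∫ e^u du = 4·e^u.
Substituting back, u = 2*w**3 - 4.

4*exp(2*w**3 - 4) + C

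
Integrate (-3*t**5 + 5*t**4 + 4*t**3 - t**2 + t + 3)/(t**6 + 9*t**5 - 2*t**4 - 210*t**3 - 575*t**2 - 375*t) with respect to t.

-log(t)/125 - 5767*log(t - 5)/24000 + 5*log(t + 1)/192 - 339*log(t + 3)/64 + 20153*log(t + 5)/8000 - 11973/(400*t + 2000) + C

Factor the denominator: t*(t - 5)*(t + 1)*(t + 3)*(t + 5)**2.
Partial-fraction decomposition: 20153/(8000*(t + 5)) + 11973/(400*(t + 5)**2) - 339/(64*(t + 3)) + 5/(192*(t + 1)) - 5767/(24000*(t - 5)) - 1/(125*t).
Integrate each term; A/(t−a) gives A·log|t−a|; A/(t−a)² gives −A/(t−a).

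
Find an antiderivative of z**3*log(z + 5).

Use integration by parts with u = log(z + 5), dv = z**3 dz.
Then du = 1/(z + 5) dz and v = z**4/4.

z**4*log(z + 5)/4 - z**4/16 + 5*z**3/12 - 25*z**2/8 + 125*z/4 - 625*log(z + 5)/4 + C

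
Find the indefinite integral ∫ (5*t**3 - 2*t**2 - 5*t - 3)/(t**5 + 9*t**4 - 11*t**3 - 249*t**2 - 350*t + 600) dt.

Factor the denominator: (t - 5)*(t - 1)*(t + 4)*(t + 5)*(t + 6).
Partial-fraction decomposition: -1125/(154*(t + 6)) + 653/(60*(t + 5)) - 67/(18*(t + 4)) + 1/(168*(t - 1)) + 547/(3960*(t - 5)).
Integrate each term: A/(t−a) contributes A·log|t−a|.

547*log(t - 5)/3960 + log(t - 1)/168 - 67*log(t + 4)/18 + 653*log(t + 5)/60 - 1125*log(t + 6)/154 + C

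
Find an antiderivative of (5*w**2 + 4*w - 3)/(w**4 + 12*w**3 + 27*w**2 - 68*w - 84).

Factor the denominator: (w - 2)*(w + 1)*(w + 6)*(w + 7).
Partial-fraction decomposition: -107/(27*(w + 7)) + 153/(40*(w + 6)) + 1/(45*(w + 1)) + 25/(216*(w - 2)).
Integrate each term: A/(w−a) contributes A·log|w−a|.

25*log(w - 2)/216 + log(w + 1)/45 + 153*log(w + 6)/40 - 107*log(w + 7)/27 + C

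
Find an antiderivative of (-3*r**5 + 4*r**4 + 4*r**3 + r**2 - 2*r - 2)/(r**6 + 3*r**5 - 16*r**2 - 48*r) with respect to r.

log(r)/24 - log(r - 2)/160 + 67*log(r + 2)/32 - 958*log(r + 3)/195 - 45*log(r**2 + 4)/416 + 16*atan(r/2)/13 + C

Factor the denominator: r*(r - 2)*(r + 2)*(r + 3)*(r**2 + 4).
Partial-fraction decomposition: -(45*r - 512)/(208*(r**2 + 4)) - 958/(195*(r + 3)) + 67/(32*(r + 2)) - 1/(160*(r - 2)) + 1/(24*r).
Integrate each term; A/(r−a) gives A·log|r−a|; the (Br+D)/(r²+p²) term gives a log and an atan.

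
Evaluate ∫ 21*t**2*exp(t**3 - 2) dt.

7*exp(t**3 - 2) + C

Let u = t**3 - 2, so du = (3*t**2) dt.
Rewriting, the integral becomes 7·∫ e^u du = 7·e^u.
Substituting back, u = t**3 - 2.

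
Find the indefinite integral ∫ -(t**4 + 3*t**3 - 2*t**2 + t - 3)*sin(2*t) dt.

Use integration by parts with u = t**4 + 3*t**3 - 2*t**2 + t - 3, dv = -sin(2*t) dt, so v = cos(2*t)/2.
Apply parts 4 times (tabular method): alternate signs, differentiate u down to 0, integrate dv up.

t**4*cos(2*t)/2 - t**3*sin(2*t) + 3*t**3*cos(2*t)/2 - 9*t**2*sin(2*t)/4 - 5*t**2*cos(2*t)/2 + 5*t*sin(2*t)/2 - 7*t*cos(2*t)/4 + 7*sin(2*t)/8 - cos(2*t)/4 + C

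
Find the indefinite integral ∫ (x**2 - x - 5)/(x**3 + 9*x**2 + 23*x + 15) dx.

-3*log(x + 1)/8 - 7*log(x + 3)/4 + 25*log(x + 5)/8 + C

Factor the denominator: (x + 1)*(x + 3)*(x + 5).
Partial-fraction decomposition: 25/(8*(x + 5)) - 7/(4*(x + 3)) - 3/(8*(x + 1)).
Integrate each term: A/(x−a) contributes A·log|x−a|.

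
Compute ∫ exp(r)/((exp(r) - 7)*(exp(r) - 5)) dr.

Let u = e^r, du = e^r dr.
The integral becomes ∫ du/((u-5)(u-7)); decompose into partial fractions.

log(exp(r) - 7)/2 - log(exp(r) - 5)/2 + C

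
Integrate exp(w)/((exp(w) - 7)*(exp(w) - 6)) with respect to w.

log(exp(w) - 7) - log(exp(w) - 6) + C

Let u = e^w, du = e^w dw.
The integral becomes ∫ du/((u-7)(u-6)); decompose into partial fractions.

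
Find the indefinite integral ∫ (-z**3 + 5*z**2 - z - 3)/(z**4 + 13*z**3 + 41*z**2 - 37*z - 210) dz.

log(z - 2)/45 - 9*log(z + 3)/5 + 9*log(z + 5) - 74*log(z + 7)/9 + C

Factor the denominator: (z - 2)*(z + 3)*(z + 5)*(z + 7).
Partial-fraction decomposition: -74/(9*(z + 7)) + 9/(z + 5) - 9/(5*(z + 3)) + 1/(45*(z - 2)).
Integrate each term: A/(z−a) contributes A·log|z−a|.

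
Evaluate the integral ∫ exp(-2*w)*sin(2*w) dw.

Let I denote the integral. Integrate by parts with u = sin(2*w), dv = exp(-2*w) dw, so v = -exp(-2*w)/2: I = -exp(-2*w)*sin(2*w)/2 + ∫ exp(-2*w)*cos(2*w) dw.
Apply parts again with u = cos(2*w), dv = exp(-2*w) dw: ∫ exp(-2*w)*cos(2*w) dw = -exp(-2*w)*cos(2*w)/2 − I. Substituting back brings back I: I = -exp(-2*w)*sin(2*w)/2 - exp(-2*w)*cos(2*w)/2 − I.
Solving for I: (1 + 1)·I equals the remaining terms, so I = (1/2)·(-exp(-2*w)*sin(2*w)/2 - exp(-2*w)*cos(2*w)/2).

-exp(-2*w)*sin(2*w)/4 - exp(-2*w)*cos(2*w)/4 + C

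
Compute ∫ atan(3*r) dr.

Use integration by parts with u = arctan(3*r), dv = dr.
Then du = 3/(9*r**2 + 1) dr.

r*atan(3*r) - log(9*r**2 + 1)/6 + C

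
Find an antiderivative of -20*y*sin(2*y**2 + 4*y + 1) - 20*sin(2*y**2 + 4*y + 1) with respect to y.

5*cos(2*y**2 + 4*y + 1) + C

Let u = 2*y**2 + 4*y + 1, so du = (4*y + 4) dy.
Rewriting, the integral becomes -5·∫ sin(u) du = -5·-cos(u).
Substituting back, u = 2*y**2 + 4*y + 1.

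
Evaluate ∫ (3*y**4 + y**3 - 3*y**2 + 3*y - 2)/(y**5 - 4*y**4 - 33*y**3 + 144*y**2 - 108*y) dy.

Factor the denominator: y*(y - 6)*(y - 3)*(y - 1)*(y + 6).
Partial-fraction decomposition: 443/(567*(y + 6)) + 1/(35*(y - 1)) - 125/(81*(y - 3)) + 1003/(270*(y - 6)) + 1/(54*y).
Integrate each term: A/(y−a) contributes A·log|y−a|.

log(y)/54 + 1003*log(y - 6)/270 - 125*log(y - 3)/81 + log(y - 1)/35 + 443*log(y + 6)/567 + C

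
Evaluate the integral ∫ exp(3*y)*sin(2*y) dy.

3*exp(3*y)*sin(2*y)/13 - 2*exp(3*y)*cos(2*y)/13 + C

Let I denote the integral. Integrate by parts with u = sin(2*y), dv = exp(3*y) dy, so v = exp(3*y)/3: I = exp(3*y)*sin(2*y)/3 − (2/3)·∫ exp(3*y)*cos(2*y) dy.
Apply parts again with u = cos(2*y), dv = exp(3*y) dy: ∫ exp(3*y)*cos(2*y) dy = exp(3*y)*cos(2*y)/3 + (2/3)·I. Substituting back brings back I: I = exp(3*y)*sin(2*y)/3 - 2*exp(3*y)*cos(2*y)/9 − (4/9)·I.
Solving for I: (1 + 4/9)·I equals the remaining terms, so I = (9/13)·(exp(3*y)*sin(2*y)/3 - 2*exp(3*y)*cos(2*y)/9).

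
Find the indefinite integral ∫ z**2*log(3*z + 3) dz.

Use integration by parts with u = log(3*z + 3), dv = z**2 dz.
Then du = 3/(3*z + 3) dz and v = z**3/3.

z**3*log(3*z + 3)/3 - z**3/9 + z**2/6 - z/3 + log(z + 1)/3 + C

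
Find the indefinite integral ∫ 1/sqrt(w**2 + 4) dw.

Substitute w = 2·tan(θ), so dw = 2·sec(θ)^2 dθ and the radical becomes sqrt(w**2 + 4) = 2·sec(θ) by the Pythagorean identity.
Integrate the resulting trig expression in θ, then back-substitute tan(θ) = w/2, sec(θ) = sqrt(w**2 + 4)/2 (absorbing any constant into C).

log(w + sqrt(w**2 + 4)) + C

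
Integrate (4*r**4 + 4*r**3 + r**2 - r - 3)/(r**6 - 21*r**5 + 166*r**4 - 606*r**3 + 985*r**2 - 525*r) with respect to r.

Factor the denominator: r*(r - 7)*(r - 5)**2*(r - 3)*(r - 1).
Partial-fraction decomposition: 5/(192*(r - 1)) - 145/(32*(r - 3)) - 19027/(1600*(r - 5)) - 3017/(80*(r - 5)**2) + 11015/(672*(r - 7)) + 1/(175*r).
Integrate each term; A/(r−a) gives A·log|r−a|; A/(r−a)² gives −A/(r−a).

log(r)/175 + 11015*log(r - 7)/672 - 19027*log(r - 5)/1600 - 145*log(r - 3)/32 + 5*log(r - 1)/192 + 3017/(80*r - 400) + C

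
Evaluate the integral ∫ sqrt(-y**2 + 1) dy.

Substitute y = sin(θ), so dy = cos(θ) dθ and the radical becomes sqrt(-y**2 + 1) = cos(θ) by the Pythagorean identity.
Integrate the resulting trig expression in θ, then back-substitute θ = asin(y), sin(θ) = y, cos(θ) = sqrt(-y**2 + 1) (absorbing any constant into C).

y*sqrt(-y**2 + 1)/2 + asin(y)/2 + C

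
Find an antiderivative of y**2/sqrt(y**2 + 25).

y*sqrt(y**2 + 25)/2 - 25*log(y + sqrt(y**2 + 25))/2 + C

Substitute y = 5·tan(θ), so dy = 5·sec(θ)^2 dθ and the radical becomes sqrt(y**2 + 25) = 5·sec(θ) by the Pythagorean identity.
Integrate the resulting trig expression in θ, then back-substitute tan(θ) = y/5, sec(θ) = sqrt(y**2 + 25)/5 (absorbing any constant into C).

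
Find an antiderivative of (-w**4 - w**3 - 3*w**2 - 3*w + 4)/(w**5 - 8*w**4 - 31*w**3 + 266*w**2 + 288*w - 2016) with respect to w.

-727*log(w - 7)/121 + 817*log(w - 6)/150 - 5*log(w - 3)/21 - 8483*log(w + 4)/42350 - 16/(55*w + 220) + C

Factor the denominator: (w - 7)*(w - 6)*(w - 3)*(w + 4)**2.
Partial-fraction decomposition: -8483/(42350*(w + 4)) + 16/(55*(w + 4)**2) - 5/(21*(w - 3)) + 817/(150*(w - 6)) - 727/(121*(w - 7)).
Integrate each term; A/(w−a) gives A·log|w−a|; A/(w−a)² gives −A/(w−a).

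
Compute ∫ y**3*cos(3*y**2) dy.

y**2*sin(3*y**2)/6 + cos(3*y**2)/18 + C

Let u = y², du = 2y dy; rewrite as (1/2)∫ u^1·cos(3u) du.
Now integrate by parts 1 time.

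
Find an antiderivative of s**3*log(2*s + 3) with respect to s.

s**4*log(2*s + 3)/4 - s**4/16 + s**3/8 - 9*s**2/32 + 27*s/32 - 81*log(2*s + 3)/64 + C

Use integration by parts with u = log(2*s + 3), dv = s**3 ds.
Then du = 2/(2*s + 3) ds and v = s**4/4.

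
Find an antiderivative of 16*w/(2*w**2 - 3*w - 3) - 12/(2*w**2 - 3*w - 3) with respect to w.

4*log(2*w**2 - 3*w - 3) + C

Let u = 2*w**2 - 3*w - 3, so du = (4*w - 3) dw.
Rewriting, the integral becomes 4·∫ 1/u du = 4·log(u).
Substituting back, u = 2*w**2 - 3*w - 3.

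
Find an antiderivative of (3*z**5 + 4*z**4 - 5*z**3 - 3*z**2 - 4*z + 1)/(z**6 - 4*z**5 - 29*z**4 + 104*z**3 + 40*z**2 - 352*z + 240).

Factor the denominator: (z - 6)*(z - 2)**2*(z - 1)*(z + 2)*(z + 5).
Partial-fraction decomposition: 3152/(4851*(z + 5)) + 5/(1152*(z + 2)) + 2/(45*(z - 1)) - 309/(196*(z - 2)) - 101/(112*(z - 2)**2) + 27301/(7040*(z - 6)).
Integrate each term; A/(z−a) gives A·log|z−a|; A/(z−a)² gives −A/(z−a).

27301*log(z - 6)/7040 - 309*log(z - 2)/196 + 2*log(z - 1)/45 + 5*log(z + 2)/1152 + 3152*log(z + 5)/4851 + 101/(112*z - 224) + C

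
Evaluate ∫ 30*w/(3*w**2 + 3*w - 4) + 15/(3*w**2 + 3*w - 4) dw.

Let u = 3*w**2 + 3*w - 4, so du = (6*w + 3) dw.
Rewriting, the integral becomes 5·∫ 1/u du = 5·log(u).
Substituting back, u = 3*w**2 + 3*w - 4.

5*log(3*w**2 + 3*w - 4) + C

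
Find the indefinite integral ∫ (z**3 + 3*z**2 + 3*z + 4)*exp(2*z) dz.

Use integration by parts with u = z**3 + 3*z**2 + 3*z + 4, dv = exp(2*z) dz, so v = exp(2*z)/2.
Apply parts 3 times (tabular method): alternate signs, differentiate u down to 0, integrate dv up.

(4*z**3 + 6*z**2 + 6*z + 13)*exp(2*z)/8 + C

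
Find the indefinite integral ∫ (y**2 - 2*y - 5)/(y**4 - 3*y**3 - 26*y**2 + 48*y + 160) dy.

10*log(y - 5)/63 - log(y - 4)/16 + log(y + 2)/28 - 19*log(y + 4)/144 + C

Factor the denominator: (y - 5)*(y - 4)*(y + 2)*(y + 4).
Partial-fraction decomposition: -19/(144*(y + 4)) + 1/(28*(y + 2)) - 1/(16*(y - 4)) + 10/(63*(y - 5)).
Integrate each term: A/(y−a) contributes A·log|y−a|.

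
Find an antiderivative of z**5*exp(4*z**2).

Let u = z², du = 2z dz; rewrite as (1/2)∫ u^2·exp(4u) du.
Now integrate by parts 2 times.

(8*z**4 - 4*z**2 + 1)*exp(4*z**2)/64 + C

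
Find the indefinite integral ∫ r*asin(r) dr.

r**2*asin(r)/2 + r*sqrt(-r**2 + 1)/4 - asin(r)/4 + C

Use integration by parts with u = arcsin(r), dv = r dr.
Then du = 1/sqrt(-r**2 + 1) dr.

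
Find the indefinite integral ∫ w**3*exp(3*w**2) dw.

(3*w**2 - 1)*exp(3*w**2)/18 + C

Let u = w², du = 2w dw; rewrite as (1/2)∫ u^1·exp(3u) du.
Now integrate by parts 1 time.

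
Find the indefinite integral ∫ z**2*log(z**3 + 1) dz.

Let u = z**3 + 1, so du = (3*z**2) dz.
The integral becomes (1/3)·∫ log(u) du; integrate by parts with u′=log(u), dv′=du.

z**3*log(z**3 + 1)/3 - z**3/3 + log(z**3 + 1)/3 + C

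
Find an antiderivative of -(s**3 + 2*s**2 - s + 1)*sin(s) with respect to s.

Use integration by parts with u = s**3 + 2*s**2 - s + 1, dv = -sin(s) ds, so v = cos(s).
Apply parts 3 times (tabular method): alternate signs, differentiate u down to 0, integrate dv up.

s**3*cos(s) - 3*s**2*sin(s) + 2*s**2*cos(s) - 4*s*sin(s) - 7*s*cos(s) + 7*sin(s) - 3*cos(s) + C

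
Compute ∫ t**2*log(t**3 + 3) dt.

Let u = t**3 + 3, so du = (3*t**2) dt.
The integral becomes (1/3)·∫ log(u) du; integrate by parts with u′=log(u), dv′=du.

t**3*log(t**3 + 3)/3 - t**3/3 + log(t**3 + 3) + C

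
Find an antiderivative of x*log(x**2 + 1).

Let u = x**2 + 1, so du = (2*x) dx.
The integral becomes (1/2)·∫ log(u) du; integrate by parts with u′=log(u), dv′=du.

x**2*log(x**2 + 1)/2 - x**2/2 + log(x**2 + 1)/2 + C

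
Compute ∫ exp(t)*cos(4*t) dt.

4*exp(t)*sin(4*t)/17 + exp(t)*cos(4*t)/17 + C

Let I denote the integral. Integrate by parts with u = cos(4*t), dv = exp(t) dt, so v = exp(t): I = exp(t)*cos(4*t) + 4·∫ exp(t)*sin(4*t) dt.
Apply parts again with u = sin(4*t), dv = exp(t) dt: ∫ exp(t)*sin(4*t) dt = exp(t)*sin(4*t) − 4·I. Substituting back brings back I: I = 4*exp(t)*sin(4*t) + exp(t)*cos(4*t) − 16·I.
Solving for I: (1 + 16)·I equals the remaining terms, so I = (1/17)·(4*exp(t)*sin(4*t) + exp(t)*cos(4*t)).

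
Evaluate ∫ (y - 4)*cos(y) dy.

y*sin(y) - 4*sin(y) + cos(y) + C

Use integration by parts with u = y - 4, dv = cos(y) dy, so v = sin(y).
Apply parts 1 times (tabular method): alternate signs, differentiate u down to 0, integrate dv up.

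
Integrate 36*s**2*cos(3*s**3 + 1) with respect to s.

4*sin(3*s**3 + 1) + C

Let u = 3*s**3 + 1, so du = (9*s**2) ds.
Rewriting, the integral becomes 4·∫ cos(u) du = 4·sin(u).
Substituting back, u = 3*s**3 + 1.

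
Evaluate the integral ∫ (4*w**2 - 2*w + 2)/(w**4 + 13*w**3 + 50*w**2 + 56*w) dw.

log(w)/28 - 11*log(w + 2)/10 + 37*log(w + 4)/12 - 212*log(w + 7)/105 + C

Factor the denominator: w*(w + 2)*(w + 4)*(w + 7).
Partial-fraction decomposition: -212/(105*(w + 7)) + 37/(12*(w + 4)) - 11/(10*(w + 2)) + 1/(28*w).
Integrate each term: A/(w−a) contributes A·log|w−a|.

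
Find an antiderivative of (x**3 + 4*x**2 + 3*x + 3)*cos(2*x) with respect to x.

x**3*sin(2*x)/2 + 2*x**2*sin(2*x) + 3*x**2*cos(2*x)/4 + 3*x*sin(2*x)/4 + 2*x*cos(2*x) + sin(2*x)/2 + 3*cos(2*x)/8 + C

Use integration by parts with u = x**3 + 4*x**2 + 3*x + 3, dv = cos(2*x) dx, so v = sin(2*x)/2.
Apply parts 3 times (tabular method): alternate signs, differentiate u down to 0, integrate dv up.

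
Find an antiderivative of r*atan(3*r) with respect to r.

r**2*atan(3*r)/2 - r/6 + atan(3*r)/18 + C

Use integration by parts with u = arctan(3*r), dv = r dr.
Then du = 3/(9*r**2 + 1) dr.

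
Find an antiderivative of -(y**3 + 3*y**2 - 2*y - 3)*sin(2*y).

Use integration by parts with u = y**3 + 3*y**2 - 2*y - 3, dv = -sin(2*y) dy, so v = cos(2*y)/2.
Apply parts 3 times (tabular method): alternate signs, differentiate u down to 0, integrate dv up.

y**3*cos(2*y)/2 - 3*y**2*sin(2*y)/4 + 3*y**2*cos(2*y)/2 - 3*y*sin(2*y)/2 - 7*y*cos(2*y)/4 + 7*sin(2*y)/8 - 9*cos(2*y)/4 + C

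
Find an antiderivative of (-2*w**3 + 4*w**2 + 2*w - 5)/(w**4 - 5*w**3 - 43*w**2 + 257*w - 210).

Factor the denominator: (w - 6)*(w - 5)*(w - 1)*(w + 7).
Partial-fraction decomposition: -863/(1248*(w + 7)) - 1/(160*(w - 1)) + 145/(48*(w - 5)) - 281/(65*(w - 6)).
Integrate each term: A/(w−a) contributes A·log|w−a|.

-281*log(w - 6)/65 + 145*log(w - 5)/48 - log(w - 1)/160 - 863*log(w + 7)/1248 + C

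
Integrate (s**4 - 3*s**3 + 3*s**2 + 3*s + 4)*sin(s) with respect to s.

-s**4*cos(s) + 4*s**3*sin(s) + 3*s**3*cos(s) - 9*s**2*sin(s) + 9*s**2*cos(s) - 18*s*sin(s) - 21*s*cos(s) + 21*sin(s) - 22*cos(s) + C

Use integration by parts with u = s**4 - 3*s**3 + 3*s**2 + 3*s + 4, dv = sin(s) ds, so v = -cos(s).
Apply parts 4 times (tabular method): alternate signs, differentiate u down to 0, integrate dv up.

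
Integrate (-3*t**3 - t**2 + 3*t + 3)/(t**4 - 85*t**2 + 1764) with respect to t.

-527*log(t - 7)/91 + 17*log(t - 6)/4 + 199*log(t + 6)/52 - 37*log(t + 7)/7 + C

Factor the denominator: (t - 7)*(t - 6)*(t + 6)*(t + 7).
Partial-fraction decomposition: -37/(7*(t + 7)) + 199/(52*(t + 6)) + 17/(4*(t - 6)) - 527/(91*(t - 7)).
Integrate each term: A/(t−a) contributes A·log|t−a|.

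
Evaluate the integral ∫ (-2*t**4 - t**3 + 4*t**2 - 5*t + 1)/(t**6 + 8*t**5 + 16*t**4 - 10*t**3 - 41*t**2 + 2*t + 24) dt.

-83*log(t - 1)/2400 + 3*log(t + 1)/8 - log(t + 2)/6 - 83*log(t + 3)/32 + 121*log(t + 4)/50 + 1/(40*t - 40) + C

Factor the denominator: (t - 1)**2*(t + 1)*(t + 2)*(t + 3)*(t + 4).
Partial-fraction decomposition: 121/(50*(t + 4)) - 83/(32*(t + 3)) - 1/(6*(t + 2)) + 3/(8*(t + 1)) - 83/(2400*(t - 1)) - 1/(40*(t - 1)**2).
Integrate each term; A/(t−a) gives A·log|t−a|; A/(t−a)² gives −A/(t−a).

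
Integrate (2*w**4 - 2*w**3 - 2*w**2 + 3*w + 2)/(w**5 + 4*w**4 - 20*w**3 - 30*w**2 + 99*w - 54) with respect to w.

101*log(w - 3)/216 - 37*log(w - 1)/1568 - 191*log(w + 3)/288 + 2936*log(w + 6)/1323 + 3/(56*w - 56) + C

Factor the denominator: (w - 3)*(w - 1)**2*(w + 3)*(w + 6).
Partial-fraction decomposition: 2936/(1323*(w + 6)) - 191/(288*(w + 3)) - 37/(1568*(w - 1)) - 3/(56*(w - 1)**2) + 101/(216*(w - 3)).
Integrate each term; A/(w−a) gives A·log|w−a|; A/(w−a)² gives −A/(w−a).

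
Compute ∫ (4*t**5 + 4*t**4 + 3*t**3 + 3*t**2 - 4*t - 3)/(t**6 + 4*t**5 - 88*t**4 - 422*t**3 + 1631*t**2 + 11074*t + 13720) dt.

Factor the denominator: (t - 7)**2*(t + 2)*(t + 4)*(t + 5)*(t + 7).
Partial-fraction decomposition: 58481/(5880*(t + 7)) - 10283/(864*(t + 5)) + 3203/(726*(t + 4)) - 71/(2430*(t + 2)) + 72532711/(46103904*(t - 7)) + 77977/(16632*(t - 7)**2).
Integrate each term; A/(t−a) gives A·log|t−a|; A/(t−a)² gives −A/(t−a).

72532711*log(t - 7)/46103904 - 71*log(t + 2)/2430 + 3203*log(t + 4)/726 - 10283*log(t + 5)/864 + 58481*log(t + 7)/5880 - 77977/(16632*t - 116424) + C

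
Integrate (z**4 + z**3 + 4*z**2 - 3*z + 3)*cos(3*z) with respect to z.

z**4*sin(3*z)/3 + z**3*sin(3*z)/3 + 4*z**3*cos(3*z)/9 + 8*z**2*sin(3*z)/9 + z**2*cos(3*z)/3 - 11*z*sin(3*z)/9 + 16*z*cos(3*z)/27 + 65*sin(3*z)/81 - 11*cos(3*z)/27 + C

Use integration by parts with u = z**4 + z**3 + 4*z**2 - 3*z + 3, dv = cos(3*z) dz, so v = sin(3*z)/3.
Apply parts 4 times (tabular method): alternate signs, differentiate u down to 0, integrate dv up.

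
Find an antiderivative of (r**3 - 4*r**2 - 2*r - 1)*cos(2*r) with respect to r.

Use integration by parts with u = r**3 - 4*r**2 - 2*r - 1, dv = cos(2*r) dr, so v = sin(2*r)/2.
Apply parts 3 times (tabular method): alternate signs, differentiate u down to 0, integrate dv up.

r**3*sin(2*r)/2 - 2*r**2*sin(2*r) + 3*r**2*cos(2*r)/4 - 7*r*sin(2*r)/4 - 2*r*cos(2*r) + sin(2*r)/2 - 7*cos(2*r)/8 + C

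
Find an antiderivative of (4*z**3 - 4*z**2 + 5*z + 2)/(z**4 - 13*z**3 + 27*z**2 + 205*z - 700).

1213*log(z - 7)/44 - 7759*log(z - 5)/324 + 338*log(z + 4)/891 + 427/(18*z - 90) + C

Factor the denominator: (z - 7)*(z - 5)**2*(z + 4).
Partial-fraction decomposition: 338/(891*(z + 4)) - 7759/(324*(z - 5)) - 427/(18*(z - 5)**2) + 1213/(44*(z - 7)).
Integrate each term; A/(z−a) gives A·log|z−a|; A/(z−a)² gives −A/(z−a).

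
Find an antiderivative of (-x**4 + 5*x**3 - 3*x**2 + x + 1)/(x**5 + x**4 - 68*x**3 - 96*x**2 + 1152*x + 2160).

-69733*log(x - 6)/278784 - 23*log(x + 2)/256 + 443*log(x + 5)/121 - 2489*log(x + 6)/576 + 317/(1056*x - 6336) + C

Factor the denominator: (x - 6)**2*(x + 2)*(x + 5)*(x + 6).
Partial-fraction decomposition: -2489/(576*(x + 6)) + 443/(121*(x + 5)) - 23/(256*(x + 2)) - 69733/(278784*(x - 6)) - 317/(1056*(x - 6)**2).
Integrate each term; A/(x−a) gives A·log|x−a|; A/(x−a)² gives −A/(x−a).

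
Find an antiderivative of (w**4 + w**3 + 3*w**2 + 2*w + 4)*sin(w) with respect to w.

Use integration by parts with u = w**4 + w**3 + 3*w**2 + 2*w + 4, dv = sin(w) dw, so v = -cos(w).
Apply parts 4 times (tabular method): alternate signs, differentiate u down to 0, integrate dv up.

-w**4*cos(w) + 4*w**3*sin(w) - w**3*cos(w) + 3*w**2*sin(w) + 9*w**2*cos(w) - 18*w*sin(w) + 4*w*cos(w) - 4*sin(w) - 22*cos(w) + C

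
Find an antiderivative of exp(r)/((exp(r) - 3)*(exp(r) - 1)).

log(exp(r) - 3)/2 - log(exp(r) - 1)/2 + C

Let u = e^r, du = e^r dr.
The integral becomes ∫ du/((u-1)(u-3)); decompose into partial fractions.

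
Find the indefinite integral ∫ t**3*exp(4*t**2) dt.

Let u = t², du = 2t dt; rewrite as (1/2)∫ u^1·exp(4u) du.
Now integrate by parts 1 time.

(4*t**2 - 1)*exp(4*t**2)/32 + C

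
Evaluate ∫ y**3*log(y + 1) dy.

Use integration by parts with u = log(y + 1), dv = y**3 dy.
Then du = 1/(y + 1) dy and v = y**4/4.

y**4*log(y + 1)/4 - y**4/16 + y**3/12 - y**2/8 + y/4 - log(y + 1)/4 + C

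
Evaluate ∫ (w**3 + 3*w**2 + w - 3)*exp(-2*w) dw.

Use integration by parts with u = w**3 + 3*w**2 + w - 3, dv = exp(-2*w) dw, so v = -exp(-2*w)/2.
Apply parts 3 times (tabular method): alternate signs, differentiate u down to 0, integrate dv up.

(-4*w**3 - 18*w**2 - 22*w + 1)*exp(-2*w)/8 + C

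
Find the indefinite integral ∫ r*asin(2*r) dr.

r**2*asin(2*r)/2 + r*sqrt(-4*r**2 + 1)/8 - asin(2*r)/16 + C

Use integration by parts with u = arcsin(2*r), dv = r dr.
Then du = 2/sqrt(-4*r**2 + 1) dr.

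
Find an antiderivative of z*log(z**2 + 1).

z**2*log(z**2 + 1)/2 - z**2/2 + log(z**2 + 1)/2 + C

Let u = z**2 + 1, so du = (2*z) dz.
The integral becomes (1/2)·∫ log(u) du; integrate by parts with u′=log(u), dv′=du.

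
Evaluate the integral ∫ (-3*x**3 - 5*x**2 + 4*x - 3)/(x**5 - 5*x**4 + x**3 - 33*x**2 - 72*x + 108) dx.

-269*log(x - 6)/600 + 7*log(x - 1)/150 - 7*log(x + 2)/312 + 827*log(x**2 + 9)/3900 - 87*atan(x/3)/650 + C

Factor the denominator: (x - 6)*(x - 1)*(x + 2)*(x**2 + 9).
Partial-fraction decomposition: (827*x - 783)/(1950*(x**2 + 9)) - 7/(312*(x + 2)) + 7/(150*(x - 1)) - 269/(600*(x - 6)).
Integrate each term; A/(x−a) gives A·log|x−a|; the (Bx+D)/(x²+p²) term gives a log and an atan.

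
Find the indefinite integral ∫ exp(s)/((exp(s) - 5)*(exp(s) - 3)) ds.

Let u = e^s, du = e^s ds.
The integral becomes ∫ du/((u-5)(u-3)); decompose into partial fractions.

log(exp(s) - 5)/2 - log(exp(s) - 3)/2 + C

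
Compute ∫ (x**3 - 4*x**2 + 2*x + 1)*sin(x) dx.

Use integration by parts with u = x**3 - 4*x**2 + 2*x + 1, dv = sin(x) dx, so v = -cos(x).
Apply parts 3 times (tabular method): alternate signs, differentiate u down to 0, integrate dv up.

-x**3*cos(x) + 3*x**2*sin(x) + 4*x**2*cos(x) - 8*x*sin(x) + 4*x*cos(x) - 4*sin(x) - 9*cos(x) + C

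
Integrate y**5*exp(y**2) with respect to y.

(y**4 - 2*y**2 + 2)*exp(y**2)/2 + C

Let u = y², du = 2y dy; rewrite as (1/2)∫ u^2·exp(1u) du.
Now integrate by parts 2 times.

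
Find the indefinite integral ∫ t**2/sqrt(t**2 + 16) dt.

t*sqrt(t**2 + 16)/2 - 8*log(t + sqrt(t**2 + 16)) + C

Substitute t = 4·tan(θ), so dt = 4·sec(θ)^2 dθ and the radical becomes sqrt(t**2 + 16) = 4·sec(θ) by the Pythagorean identity.
Integrate the resulting trig expression in θ, then back-substitute tan(θ) = t/4, sec(θ) = sqrt(t**2 + 16)/4 (absorbing any constant into C).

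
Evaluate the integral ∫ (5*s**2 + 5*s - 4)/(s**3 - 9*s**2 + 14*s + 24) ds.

103*log(s - 6)/7 - 48*log(s - 4)/5 - 4*log(s + 1)/35 + C

Factor the denominator: (s - 6)*(s - 4)*(s + 1).
Partial-fraction decomposition: -4/(35*(s + 1)) - 48/(5*(s - 4)) + 103/(7*(s - 6)).
Integrate each term: A/(s−a) contributes A·log|s−a|.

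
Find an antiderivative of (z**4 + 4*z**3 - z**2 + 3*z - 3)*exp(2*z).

(2*z**4 + 4*z**3 - 8*z**2 + 14*z - 13)*exp(2*z)/4 + C

Use integration by parts with u = z**4 + 4*z**3 - z**2 + 3*z - 3, dv = exp(2*z) dz, so v = exp(2*z)/2.
Apply parts 4 times (tabular method): alternate signs, differentiate u down to 0, integrate dv up.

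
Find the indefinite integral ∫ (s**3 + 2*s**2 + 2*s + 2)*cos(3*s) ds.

Use integration by parts with u = s**3 + 2*s**2 + 2*s + 2, dv = cos(3*s) ds, so v = sin(3*s)/3.
Apply parts 3 times (tabular method): alternate signs, differentiate u down to 0, integrate dv up.

s**3*sin(3*s)/3 + 2*s**2*sin(3*s)/3 + s**2*cos(3*s)/3 + 4*s*sin(3*s)/9 + 4*s*cos(3*s)/9 + 14*sin(3*s)/27 + 4*cos(3*s)/27 + C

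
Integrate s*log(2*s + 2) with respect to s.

s**2*log(2*s + 2)/2 - s**2/4 + s/2 - log(s + 1)/2 + C

Use integration by parts with u = log(2*s + 2), dv = s ds.
Then du = 2/(2*s + 2) ds and v = s**2/2.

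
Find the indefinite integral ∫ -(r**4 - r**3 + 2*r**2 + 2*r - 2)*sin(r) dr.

r**4*cos(r) - 4*r**3*sin(r) - r**3*cos(r) + 3*r**2*sin(r) - 10*r**2*cos(r) + 20*r*sin(r) + 8*r*cos(r) - 8*sin(r) + 18*cos(r) + C

Use integration by parts with u = r**4 - r**3 + 2*r**2 + 2*r - 2, dv = -sin(r) dr, so v = cos(r).
Apply parts 4 times (tabular method): alternate signs, differentiate u down to 0, integrate dv up.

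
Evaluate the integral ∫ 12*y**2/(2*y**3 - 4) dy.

Let u = 2*y**3 - 4, so du = (6*y**2) dy.
Rewriting, the integral becomes 2·∫ 1/u du = 2·log(u).
Substituting back, u = 2*y**3 - 4.

2*log(2*y**3 - 4) + C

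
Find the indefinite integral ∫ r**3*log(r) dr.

r**4*log(r)/4 - r**4/16 + C

Use integration by parts with u = log(r), dv = r**3 dr.
Then du = 1/r dr and v = r**4/4.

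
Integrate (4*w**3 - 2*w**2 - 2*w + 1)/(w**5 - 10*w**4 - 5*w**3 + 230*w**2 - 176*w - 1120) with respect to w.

1261*log(w - 7)/594 - 7*log(w - 5)/2 + 217*log(w - 4)/144 + 5*log(w + 2)/108 - 31*log(w + 4)/176 + C

Factor the denominator: (w - 7)*(w - 5)*(w - 4)*(w + 2)*(w + 4).
Partial-fraction decomposition: -31/(176*(w + 4)) + 5/(108*(w + 2)) + 217/(144*(w - 4)) - 7/(2*(w - 5)) + 1261/(594*(w - 7)).
Integrate each term: A/(w−a) contributes A·log|w−a|.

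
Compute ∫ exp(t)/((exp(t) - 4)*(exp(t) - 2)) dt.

log(exp(t) - 4)/2 - log(exp(t) - 2)/2 + C

Let u = e^t, du = e^t dt.
The integral becomes ∫ du/((u-4)(u-2)); decompose into partial fractions.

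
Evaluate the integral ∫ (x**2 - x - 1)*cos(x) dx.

x**2*sin(x) - x*sin(x) + 2*x*cos(x) - 3*sin(x) - cos(x) + C

Use integration by parts with u = x**2 - x - 1, dv = cos(x) dx, so v = sin(x).
Apply parts 2 times (tabular method): alternate signs, differentiate u down to 0, integrate dv up.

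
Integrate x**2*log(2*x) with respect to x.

Use integration by parts with u = log(2*x), dv = x**2 dx.
Then du = 1/x dx and v = x**3/3.

x**3*(log(x) + log(2))/3 - x**3/9 + C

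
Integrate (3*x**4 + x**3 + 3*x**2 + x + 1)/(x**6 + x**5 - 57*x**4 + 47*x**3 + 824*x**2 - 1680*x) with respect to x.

-log(x)/1680 - 58613*log(x - 4)/52272 + 301*log(x - 3)/240 + 607*log(x + 5)/2160 - 7001*log(x + 7)/16940 - 295/(132*x - 528) + C

Factor the denominator: x*(x - 4)**2*(x - 3)*(x + 5)*(x + 7).
Partial-fraction decomposition: -7001/(16940*(x + 7)) + 607/(2160*(x + 5)) + 301/(240*(x - 3)) - 58613/(52272*(x - 4)) + 295/(132*(x - 4)**2) - 1/(1680*x).
Integrate each term; A/(x−a) gives A·log|x−a|; A/(x−a)² gives −A/(x−a).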